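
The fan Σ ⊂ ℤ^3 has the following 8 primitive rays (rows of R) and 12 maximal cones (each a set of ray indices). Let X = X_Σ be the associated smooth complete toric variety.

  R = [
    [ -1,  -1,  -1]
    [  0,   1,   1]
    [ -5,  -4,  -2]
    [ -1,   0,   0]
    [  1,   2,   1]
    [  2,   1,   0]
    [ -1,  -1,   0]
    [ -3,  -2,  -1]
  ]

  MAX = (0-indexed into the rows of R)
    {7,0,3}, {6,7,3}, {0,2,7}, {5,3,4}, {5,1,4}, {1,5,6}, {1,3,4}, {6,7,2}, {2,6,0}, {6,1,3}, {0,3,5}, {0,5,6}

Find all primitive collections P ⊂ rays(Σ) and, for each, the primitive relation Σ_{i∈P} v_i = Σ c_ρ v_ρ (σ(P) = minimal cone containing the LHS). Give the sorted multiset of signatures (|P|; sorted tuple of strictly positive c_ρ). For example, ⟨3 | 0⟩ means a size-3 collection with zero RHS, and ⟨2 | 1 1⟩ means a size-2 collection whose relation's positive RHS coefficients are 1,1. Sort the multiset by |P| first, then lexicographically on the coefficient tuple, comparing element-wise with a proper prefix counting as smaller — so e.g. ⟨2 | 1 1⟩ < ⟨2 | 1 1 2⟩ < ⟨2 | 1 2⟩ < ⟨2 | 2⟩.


14 collections generate NE(X_Σ); each relation:

  P={0,1}:  v_{0} + v_{1} = v_{3}  →  sig = ⟨2 | 1⟩
  P={4,6}:  v_{4} + v_{6} = v_{1}  →  sig = ⟨2 | 1⟩
  P={5,7}:  v_{5} + v_{7} = v_{0}  →  sig = ⟨2 | 1⟩
  P={2,4}:  v_{2} + v_{4} = v_{3} + v_{7}  →  sig = ⟨2 | 1 1⟩
  P={1,2}:  v_{1} + v_{2} = v_{3} + v_{6} + v_{7}  →  sig = ⟨2 | 1 1 1⟩
  P={0,4}:  v_{0} + v_{4} = 2·v_{3} + v_{5}  →  sig = ⟨2 | 1 2⟩
  P={1,7}:  v_{1} + v_{7} = 2·v_{3} + v_{6}  →  sig = ⟨2 | 1 2⟩
  P={2,5}:  v_{2} + v_{5} = 2·v_{0} + v_{6}  →  sig = ⟨2 | 1 2⟩
  P={2,3}:  v_{2} + v_{3} = 2·v_{7}  →  sig = ⟨2 | 2⟩
  P={4,7}:  v_{4} + v_{7} = 2·v_{3}  →  sig = ⟨2 | 2⟩
  P={3,5,6}:  v_{3} + v_{5} + v_{6} = 0  →  sig = ⟨3 | 0⟩
  P={0,3,6}:  v_{0} + v_{3} + v_{6} = v_{7}  →  sig = ⟨3 | 1⟩
  P={0,6,7}:  v_{0} + v_{6} + v_{7} = v_{2}  →  sig = ⟨3 | 1⟩
  P={1,3,5}:  v_{1} + v_{3} + v_{5} = v_{4}  →  sig = ⟨3 | 1⟩

so the primitive-relation signature multiset is
    |P|=2: 10 collections, coeffs (1), (1), (1), (1,1), (1,1,1), (1,2), (1,2), (1,2), (2), (2)
    |P|=3: 4 collections, coeffs (), (1), (1), (1)


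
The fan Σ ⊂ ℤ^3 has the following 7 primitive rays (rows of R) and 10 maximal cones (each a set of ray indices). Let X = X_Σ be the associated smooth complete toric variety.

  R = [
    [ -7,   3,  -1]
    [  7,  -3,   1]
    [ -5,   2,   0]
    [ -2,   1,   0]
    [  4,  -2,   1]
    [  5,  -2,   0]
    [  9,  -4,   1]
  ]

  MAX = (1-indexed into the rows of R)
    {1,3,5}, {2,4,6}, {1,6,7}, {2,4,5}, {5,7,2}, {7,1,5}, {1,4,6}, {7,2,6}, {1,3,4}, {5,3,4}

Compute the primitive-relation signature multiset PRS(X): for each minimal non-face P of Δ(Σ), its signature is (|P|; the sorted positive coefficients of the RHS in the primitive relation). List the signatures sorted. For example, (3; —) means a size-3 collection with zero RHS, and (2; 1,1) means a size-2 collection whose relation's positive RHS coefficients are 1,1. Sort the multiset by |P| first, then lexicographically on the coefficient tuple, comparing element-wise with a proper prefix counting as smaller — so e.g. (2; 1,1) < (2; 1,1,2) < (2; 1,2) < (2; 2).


7 collections generate NE(X_Σ); each relation:

  {1,2}:  v_{1} + v_{2} = 0  so sig = (2; —)
  {3,6}:  v_{3} + v_{6} = 0  so sig = (2; —)
  {3,7}:  v_{3} + v_{7} = v_{5}  so sig = (2; 1)
  {4,7}:  v_{4} + v_{7} = v_{2}  so sig = (2; 1)
  {5,6}:  v_{5} + v_{6} = v_{7}  so sig = (2; 1)
  {2,3}:  v_{2} + v_{3} = v_{4} + v_{5}  so sig = (2; 1,1)
  {1,4,5}:  v_{1} + v_{4} + v_{5} = v_{3}  so sig = (3; 1)

so the primitive-relation signature multiset is
    (2; —)
    (2; —)
    (2; 1)
    (2; 1)
    (2; 1)
    (2; 1,1)
    (3; 1)


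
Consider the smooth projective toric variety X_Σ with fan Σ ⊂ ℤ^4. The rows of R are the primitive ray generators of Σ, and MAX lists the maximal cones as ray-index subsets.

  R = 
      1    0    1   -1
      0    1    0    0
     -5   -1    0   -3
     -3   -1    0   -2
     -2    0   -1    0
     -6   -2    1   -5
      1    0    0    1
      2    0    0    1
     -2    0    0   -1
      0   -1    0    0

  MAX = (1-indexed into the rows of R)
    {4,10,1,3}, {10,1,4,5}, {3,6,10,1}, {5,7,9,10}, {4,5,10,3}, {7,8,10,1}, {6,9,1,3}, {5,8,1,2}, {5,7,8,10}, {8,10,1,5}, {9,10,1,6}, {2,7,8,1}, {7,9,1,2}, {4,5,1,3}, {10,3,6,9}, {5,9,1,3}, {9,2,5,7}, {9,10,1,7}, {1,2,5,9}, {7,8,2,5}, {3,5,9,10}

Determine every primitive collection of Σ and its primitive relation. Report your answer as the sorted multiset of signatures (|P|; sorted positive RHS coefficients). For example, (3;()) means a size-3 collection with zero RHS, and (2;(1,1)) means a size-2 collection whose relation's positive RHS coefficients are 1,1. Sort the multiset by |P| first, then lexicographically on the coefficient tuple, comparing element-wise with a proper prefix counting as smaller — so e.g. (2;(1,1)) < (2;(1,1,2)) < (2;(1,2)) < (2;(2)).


Δ(Σ) — 10 vertices, 18 min non-faces:

  P={2,10}:  v_{2} + v_{10} = 0 ; sig = (2;())
  P={8,9}:  v_{8} + v_{9} = 0 ; sig = (2;())
  P={3,8}:  v_{3} + v_{8} = v_{4} ; sig = (2;(1))
  P={4,9}:  v_{4} + v_{9} = v_{3} ; sig = (2;(1))
  P={4,7}:  v_{4} + v_{7} = v_{9} + v_{10} ; sig = (2;(1,1))
  P={5,6}:  v_{5} + v_{6} = v_{3} + v_{4} ; sig = (2;(1,1))
  P={2,4}:  v_{2} + v_{4} = v_{1} + v_{5} + v_{9} ; sig = (2;(1,1,1))
  P={2,6}:  v_{2} + v_{6} = v_{1} + v_{3} + v_{9} ; sig = (2;(1,1,1))
  P={4,8}:  v_{4} + v_{8} = v_{1} + v_{5} + v_{10} ; sig = (2;(1,1,1))
  P={6,8}:  v_{6} + v_{8} = v_{1} + v_{3} + v_{10} ; sig = (2;(1,1,1))
  P={2,3}:  v_{2} + v_{3} = v_{1} + v_{5} + 2·v_{9} ; sig = (2;(1,1,2))
  P={4,6}:  v_{4} + v_{6} = v_{1} + 2·v_{3} + v_{10} ; sig = (2;(1,1,2))
  P={3,7}:  v_{3} + v_{7} = 2·v_{9} + v_{10} ; sig = (2;(1,2))
  P={6,7}:  v_{6} + v_{7} = v_{1} + 3·v_{9} + 2·v_{10} ; sig = (2;(1,2,3))
  P={1,5,7}:  v_{1} + v_{5} + v_{7} = 0 ; sig = (3;())
  P={1,3,9,10}:  v_{1} + v_{3} + v_{9} + v_{10} = v_{6} ; sig = (4;(1))
  P={1,5,9,10}:  v_{1} + v_{5} + v_{9} + v_{10} = v_{4} ; sig = (4;(1))
  P={1,3,5,10}:  v_{1} + v_{3} + v_{5} + v_{10} = 2·v_{4} ; sig = (4;(2))

so the primitive-relation signature multiset is
    (2;())
    (2;())
    (2;(1))
    (2;(1))
    (2;(1,1))
    (2;(1,1))
    (2;(1,1,1))
    (2;(1,1,1))
    (2;(1,1,1))
    (2;(1,1,1))
    (2;(1,1,2))
    (2;(1,1,2))
    (2;(1,2))
    (2;(1,2,3))
    (3;())
    (4;(1))
    (4;(1))
    (4;(2))


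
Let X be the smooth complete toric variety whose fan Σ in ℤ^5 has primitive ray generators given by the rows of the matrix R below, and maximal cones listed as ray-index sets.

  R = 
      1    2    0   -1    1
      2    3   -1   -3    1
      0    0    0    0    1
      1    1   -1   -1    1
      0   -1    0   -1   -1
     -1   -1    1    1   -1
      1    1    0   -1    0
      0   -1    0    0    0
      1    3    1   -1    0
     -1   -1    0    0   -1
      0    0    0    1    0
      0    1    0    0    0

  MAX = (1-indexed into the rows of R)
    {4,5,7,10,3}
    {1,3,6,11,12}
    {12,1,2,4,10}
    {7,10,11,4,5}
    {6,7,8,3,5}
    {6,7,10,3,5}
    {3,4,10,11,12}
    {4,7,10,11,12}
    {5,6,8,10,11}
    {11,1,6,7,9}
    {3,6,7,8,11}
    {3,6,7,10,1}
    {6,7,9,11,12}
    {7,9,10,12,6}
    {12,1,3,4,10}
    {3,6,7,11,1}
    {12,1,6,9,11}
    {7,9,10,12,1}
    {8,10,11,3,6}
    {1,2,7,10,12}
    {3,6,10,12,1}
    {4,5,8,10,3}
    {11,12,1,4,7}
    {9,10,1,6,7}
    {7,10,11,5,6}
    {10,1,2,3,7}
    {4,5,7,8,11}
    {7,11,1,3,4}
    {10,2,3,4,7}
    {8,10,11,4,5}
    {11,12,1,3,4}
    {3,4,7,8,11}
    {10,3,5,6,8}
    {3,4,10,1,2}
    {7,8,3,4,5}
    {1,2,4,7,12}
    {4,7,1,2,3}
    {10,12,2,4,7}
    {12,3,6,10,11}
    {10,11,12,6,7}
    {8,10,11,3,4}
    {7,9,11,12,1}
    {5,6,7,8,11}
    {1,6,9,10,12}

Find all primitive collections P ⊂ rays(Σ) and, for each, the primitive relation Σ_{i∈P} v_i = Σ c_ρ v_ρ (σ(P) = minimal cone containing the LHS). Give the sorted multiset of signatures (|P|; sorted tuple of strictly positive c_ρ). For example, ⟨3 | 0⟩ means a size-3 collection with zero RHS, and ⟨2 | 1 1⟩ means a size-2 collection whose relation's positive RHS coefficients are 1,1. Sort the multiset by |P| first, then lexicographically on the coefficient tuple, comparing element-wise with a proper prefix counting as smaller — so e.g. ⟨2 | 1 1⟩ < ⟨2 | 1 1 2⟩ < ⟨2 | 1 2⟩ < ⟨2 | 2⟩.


Δ(Σ) — 12 vertices, 23 min non-faces:

  {4,6}:  v_{4} + v_{6} = 0  ⇒ sig = ⟨2 | 0⟩
  {8,12}:  v_{8} + v_{12} = 0  ⇒ sig = ⟨2 | 0⟩
  {1,8}:  v_{1} + v_{8} = v_{3} + v_{7}  ⇒ sig = ⟨2 | 1 1⟩
  {5,12}:  v_{5} + v_{12} = v_{7} + v_{10}  ⇒ sig = ⟨2 | 1 1⟩
  {2,6}:  v_{2} + v_{6} = v_{1} + v_{7} + v_{10}  ⇒ sig = ⟨2 | 1 1 1⟩
  {2,11}:  v_{2} + v_{11} = v_{4} + v_{7} + v_{12}  ⇒ sig = ⟨2 | 1 1 1⟩
  {4,9}:  v_{4} + v_{9} = v_{1} + v_{7} + v_{12}  ⇒ sig = ⟨2 | 1 1 1⟩
  {8,9}:  v_{8} + v_{9} = v_{1} + v_{6} + v_{7}  ⇒ sig = ⟨2 | 1 1 1⟩
  {2,8}:  v_{2} + v_{8} = v_{3} + v_{4} + 2·v_{7} + v_{10}  ⇒ sig = ⟨2 | 1 1 1 2⟩
  {5,9}:  v_{5} + v_{9} = v_{1} + v_{6} + 2·v_{7} + v_{10}  ⇒ sig = ⟨2 | 1 1 1 2⟩
  {1,5}:  v_{1} + v_{5} = v_{3} + 2·v_{7} + v_{10}  ⇒ sig = ⟨2 | 1 1 2⟩
  {2,9}:  v_{2} + v_{9} = 2·v_{1} + 2·v_{7} + v_{10} + v_{12}  ⇒ sig = ⟨2 | 1 1 2 2⟩
  {2,5}:  v_{2} + v_{5} = v_{3} + v_{4} + 3·v_{7} + 2·v_{10}  ⇒ sig = ⟨2 | 1 1 2 3⟩
  {3,9}:  v_{3} + v_{9} = 2·v_{1} + v_{6}  ⇒ sig = ⟨2 | 1 2⟩
  {1,10,11}:  v_{1} + v_{10} + v_{11} = v_{12}  ⇒ sig = ⟨3 | 1⟩
  {3,5,11}:  v_{3} + v_{5} + v_{11} = v_{8}  ⇒ sig = ⟨3 | 1⟩
  {3,7,12}:  v_{3} + v_{7} + v_{12} = v_{1}  ⇒ sig = ⟨3 | 1⟩
  {7,8,10}:  v_{7} + v_{8} + v_{10} = v_{5}  ⇒ sig = ⟨3 | 1⟩
  {2,3,12}:  v_{2} + v_{3} + v_{12} = 2·v_{1} + v_{4} + v_{10}  ⇒ sig = ⟨3 | 1 1 2⟩
  {9,10,11}:  v_{9} + v_{10} + v_{11} = v_{6} + v_{7} + 2·v_{12}  ⇒ sig = ⟨3 | 1 1 2⟩
  {3,7,10,11}:  v_{3} + v_{7} + v_{10} + v_{11} = 0  ⇒ sig = ⟨4 | 0⟩
  {1,4,7,10}:  v_{1} + v_{4} + v_{7} + v_{10} = v_{2}  ⇒ sig = ⟨4 | 1⟩
  {1,6,7,12}:  v_{1} + v_{6} + v_{7} + v_{12} = v_{9}  ⇒ sig = ⟨4 | 1⟩

Sorted signature multiset PRS(X):
{ ⟨2 | 0⟩ ×2,  ⟨2 | 1 1⟩ ×2,  ⟨2 | 1 1 1⟩ ×4,  ⟨2 | 1 1 1 2⟩ ×2,  ⟨2 | 1 1 2⟩,  ⟨2 | 1 1 2 2⟩,  ⟨2 | 1 1 2 3⟩,  ⟨2 | 1 2⟩,  ⟨3 | 1⟩ ×4,  ⟨3 | 1 1 2⟩ ×2,  ⟨4 | 0⟩,  ⟨4 | 1⟩ ×2 }


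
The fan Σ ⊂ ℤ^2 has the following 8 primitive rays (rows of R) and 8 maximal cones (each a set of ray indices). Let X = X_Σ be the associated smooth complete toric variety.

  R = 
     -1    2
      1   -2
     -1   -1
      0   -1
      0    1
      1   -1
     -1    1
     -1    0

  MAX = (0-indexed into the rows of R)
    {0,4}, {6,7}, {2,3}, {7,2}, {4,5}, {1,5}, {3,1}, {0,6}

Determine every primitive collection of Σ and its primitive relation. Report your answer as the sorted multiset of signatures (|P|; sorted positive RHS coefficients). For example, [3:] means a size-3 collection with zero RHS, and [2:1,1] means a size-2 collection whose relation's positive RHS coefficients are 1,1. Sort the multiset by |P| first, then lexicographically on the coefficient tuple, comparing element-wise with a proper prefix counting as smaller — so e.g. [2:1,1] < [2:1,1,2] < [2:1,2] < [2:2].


Minimal non-faces — 20 found among 8 rays, 8 max cones:

  • {0,1}:  v_{0} + v_{1} = 0  so sig = [2:]
  • {3,4}:  v_{3} + v_{4} = 0  so sig = [2:]
  • {5,6}:  v_{5} + v_{6} = 0  so sig = [2:]
  • {0,3}:  v_{0} + v_{3} = v_{6}  so sig = [2:1]
  • {0,5}:  v_{0} + v_{5} = v_{4}  so sig = [2:1]
  • {1,4}:  v_{1} + v_{4} = v_{5}  so sig = [2:1]
  • {1,6}:  v_{1} + v_{6} = v_{3}  so sig = [2:1]
  • {2,4}:  v_{2} + v_{4} = v_{7}  so sig = [2:1]
  • {3,5}:  v_{3} + v_{5} = v_{1}  so sig = [2:1]
  • {3,6}:  v_{3} + v_{6} = v_{7}  so sig = [2:1]
  • {3,7}:  v_{3} + v_{7} = v_{2}  so sig = [2:1]
  • {4,6}:  v_{4} + v_{6} = v_{0}  so sig = [2:1]
  • {4,7}:  v_{4} + v_{7} = v_{6}  so sig = [2:1]
  • {5,7}:  v_{5} + v_{7} = v_{3}  so sig = [2:1]
  • {0,2}:  v_{0} + v_{2} = v_{6} + v_{7}  so sig = [2:1,1]
  • {0,7}:  v_{0} + v_{7} = 2·v_{6}  so sig = [2:2]
  • {1,7}:  v_{1} + v_{7} = 2·v_{3}  so sig = [2:2]
  • {2,5}:  v_{2} + v_{5} = 2·v_{3}  so sig = [2:2]
  • {2,6}:  v_{2} + v_{6} = 2·v_{7}  so sig = [2:2]
  • {1,2}:  v_{1} + v_{2} = 3·v_{3}  so sig = [2:3]

Signatures (|P|; sorted positive RHS coefficients), sorted:
{ [2:] ×3,  [2:1] ×11,  [2:1,1],  [2:2] ×4,  [2:3] }


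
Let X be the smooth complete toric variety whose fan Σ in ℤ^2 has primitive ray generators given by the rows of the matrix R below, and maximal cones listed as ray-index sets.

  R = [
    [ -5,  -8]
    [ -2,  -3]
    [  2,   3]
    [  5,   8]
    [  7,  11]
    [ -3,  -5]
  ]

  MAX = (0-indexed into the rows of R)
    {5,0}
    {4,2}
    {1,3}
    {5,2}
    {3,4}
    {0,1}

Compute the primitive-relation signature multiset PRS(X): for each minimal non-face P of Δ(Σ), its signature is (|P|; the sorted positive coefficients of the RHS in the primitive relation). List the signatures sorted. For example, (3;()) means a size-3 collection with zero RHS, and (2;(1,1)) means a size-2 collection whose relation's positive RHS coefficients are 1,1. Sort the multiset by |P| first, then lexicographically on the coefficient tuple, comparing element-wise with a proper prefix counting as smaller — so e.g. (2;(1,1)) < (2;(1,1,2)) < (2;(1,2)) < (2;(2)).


Minimal non-faces — 9 found among 6 rays, 6 max cones:

  {0,3}:  v_{0} + v_{3} = 0  ⟹  sig = (2;())
  {1,2}:  v_{1} + v_{2} = 0  ⟹  sig = (2;())
  {0,2}:  v_{0} + v_{2} = v_{5}  ⟹  sig = (2;(1))
  {0,4}:  v_{0} + v_{4} = v_{2}  ⟹  sig = (2;(1))
  {1,4}:  v_{1} + v_{4} = v_{3}  ⟹  sig = (2;(1))
  {1,5}:  v_{1} + v_{5} = v_{0}  ⟹  sig = (2;(1))
  {2,3}:  v_{2} + v_{3} = v_{4}  ⟹  sig = (2;(1))
  {3,5}:  v_{3} + v_{5} = v_{2}  ⟹  sig = (2;(1))
  {4,5}:  v_{4} + v_{5} = 2·v_{2}  ⟹  sig = (2;(2))

Hence PRS(X_Σ) =
    (2;())
    (2;())
    (2;(1))
    (2;(1))
    (2;(1))
    (2;(1))
    (2;(1))
    (2;(1))
    (2;(2))


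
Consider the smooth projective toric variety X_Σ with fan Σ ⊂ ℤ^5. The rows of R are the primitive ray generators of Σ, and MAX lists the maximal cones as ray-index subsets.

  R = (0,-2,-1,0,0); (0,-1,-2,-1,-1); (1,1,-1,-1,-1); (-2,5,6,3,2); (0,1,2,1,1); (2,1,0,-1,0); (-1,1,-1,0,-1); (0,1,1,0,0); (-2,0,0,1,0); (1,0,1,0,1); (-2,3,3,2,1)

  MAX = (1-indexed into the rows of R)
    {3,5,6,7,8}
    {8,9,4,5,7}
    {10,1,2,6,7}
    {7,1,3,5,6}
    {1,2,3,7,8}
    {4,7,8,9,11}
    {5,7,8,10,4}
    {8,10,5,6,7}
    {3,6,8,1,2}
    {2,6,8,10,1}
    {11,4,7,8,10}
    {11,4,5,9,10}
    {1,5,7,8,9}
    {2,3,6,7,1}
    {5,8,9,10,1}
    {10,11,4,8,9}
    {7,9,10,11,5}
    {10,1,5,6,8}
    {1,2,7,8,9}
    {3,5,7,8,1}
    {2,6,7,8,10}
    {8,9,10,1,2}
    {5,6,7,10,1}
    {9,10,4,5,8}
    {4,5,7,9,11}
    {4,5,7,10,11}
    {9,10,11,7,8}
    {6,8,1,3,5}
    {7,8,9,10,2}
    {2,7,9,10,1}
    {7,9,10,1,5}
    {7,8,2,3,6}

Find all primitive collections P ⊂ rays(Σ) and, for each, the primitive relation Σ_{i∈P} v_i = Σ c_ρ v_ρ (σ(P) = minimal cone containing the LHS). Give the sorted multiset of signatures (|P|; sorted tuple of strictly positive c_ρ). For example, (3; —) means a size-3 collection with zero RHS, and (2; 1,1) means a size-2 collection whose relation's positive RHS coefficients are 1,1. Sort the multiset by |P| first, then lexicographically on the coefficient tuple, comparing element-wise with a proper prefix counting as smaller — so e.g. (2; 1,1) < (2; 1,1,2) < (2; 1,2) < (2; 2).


|primitive collections| = 17. Relations:

  P={2,5}:  v_{2} + v_{5} = 0 — sig = (2; —)
  P={3,9}:  v_{3} + v_{9} = v_{7} — sig = (2; 1)
  P={3,10}:  v_{3} + v_{10} = v_{6} — sig = (2; 1)
  P={1,11}:  v_{1} + v_{11} = v_{5} + v_{9} — sig = (2; 1,1)
  P={2,4}:  v_{2} + v_{4} = v_{8} + v_{11} — sig = (2; 1,1)
  P={6,9}:  v_{6} + v_{9} = v_{7} + v_{10} — sig = (2; 1,1)
  P={2,11}:  v_{2} + v_{11} = v_{7} + v_{8} + v_{9} + v_{10} — sig = (2; 1,1,1,1)
  P={3,11}:  v_{3} + v_{11} = v_{5} + 2·v_{7} + v_{8} + v_{10} — sig = (2; 1,1,1,2)
  P={1,4}:  v_{1} + v_{4} = 2·v_{5} + v_{8} + v_{9} — sig = (2; 1,1,2)
  P={6,11}:  v_{6} + v_{11} = v_{5} + 2·v_{7} + v_{8} + 2·v_{10} — sig = (2; 1,1,2,2)
  P={3,4}:  v_{3} + v_{4} = 2·v_{5} + 2·v_{7} + 2·v_{8} + v_{10} — sig = (2; 1,2,2,2)
  P={4,6}:  v_{4} + v_{6} = 2·v_{5} + 2·v_{7} + 2·v_{8} + 2·v_{10} — sig = (2; 2,2,2,2)
  P={5,8,11}:  v_{5} + v_{8} + v_{11} = v_{4} — sig = (3; 1)
  P={1,7,8,10}:  v_{1} + v_{7} + v_{8} + v_{10} = 0 — sig = (4; —)
  P={1,6,7,8}:  v_{1} + v_{6} + v_{7} + v_{8} = v_{3} — sig = (4; 1)
  P={4,7,9,10}:  v_{4} + v_{7} + v_{9} + v_{10} = 2·v_{11} — sig = (4; 2)
  P={5,7,8,9,10}:  v_{5} + v_{7} + v_{8} + v_{9} + v_{10} = v_{11} — sig = (5; 1)

Signatures (|P|; sorted positive RHS coefficients), sorted:
{ (2; —),  (2; 1) ×2,  (2; 1,1) ×3,  (2; 1,1,1,1),  (2; 1,1,1,2),  (2; 1,1,2),  (2; 1,1,2,2),  (2; 1,2,2,2),  (2; 2,2,2,2),  (3; 1),  (4; —),  (4; 1),  (4; 2),  (5; 1) }


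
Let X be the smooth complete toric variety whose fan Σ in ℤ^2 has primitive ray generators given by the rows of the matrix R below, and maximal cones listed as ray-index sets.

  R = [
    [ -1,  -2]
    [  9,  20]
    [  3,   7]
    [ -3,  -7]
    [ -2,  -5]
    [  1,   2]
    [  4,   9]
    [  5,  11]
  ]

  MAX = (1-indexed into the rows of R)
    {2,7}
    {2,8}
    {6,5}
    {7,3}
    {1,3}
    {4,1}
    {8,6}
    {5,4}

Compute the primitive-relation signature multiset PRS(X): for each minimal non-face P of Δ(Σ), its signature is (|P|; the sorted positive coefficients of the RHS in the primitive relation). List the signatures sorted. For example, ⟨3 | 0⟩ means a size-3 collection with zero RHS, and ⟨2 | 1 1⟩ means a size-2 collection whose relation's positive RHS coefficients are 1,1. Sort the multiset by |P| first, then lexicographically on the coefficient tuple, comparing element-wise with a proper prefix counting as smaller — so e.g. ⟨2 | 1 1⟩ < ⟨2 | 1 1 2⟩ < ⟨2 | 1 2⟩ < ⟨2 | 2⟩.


Minimal non-faces — 20 found among 8 rays, 8 max cones:

  {1,6}:  v_{1} + v_{6} = 0 — sig = ⟨2 | 0⟩
  {3,4}:  v_{3} + v_{4} = 0 — sig = ⟨2 | 0⟩
  {1,5}:  v_{1} + v_{5} = v_{4} — sig = ⟨2 | 1⟩
  {1,7}:  v_{1} + v_{7} = v_{3} — sig = ⟨2 | 1⟩
  {1,8}:  v_{1} + v_{8} = v_{7} — sig = ⟨2 | 1⟩
  {3,5}:  v_{3} + v_{5} = v_{6} — sig = ⟨2 | 1⟩
  {3,6}:  v_{3} + v_{6} = v_{7} — sig = ⟨2 | 1⟩
  {4,6}:  v_{4} + v_{6} = v_{5} — sig = ⟨2 | 1⟩
  {4,7}:  v_{4} + v_{7} = v_{6} — sig = ⟨2 | 1⟩
  {6,7}:  v_{6} + v_{7} = v_{8} — sig = ⟨2 | 1⟩
  {7,8}:  v_{7} + v_{8} = v_{2} — sig = ⟨2 | 1⟩
  {2,4}:  v_{2} + v_{4} = v_{6} + v_{8} — sig = ⟨2 | 1 1⟩
  {2,5}:  v_{2} + v_{5} = 2·v_{6} + v_{8} — sig = ⟨2 | 1 2⟩
  {1,2}:  v_{1} + v_{2} = 2·v_{7} — sig = ⟨2 | 2⟩
  {2,6}:  v_{2} + v_{6} = 2·v_{8} — sig = ⟨2 | 2⟩
  {3,8}:  v_{3} + v_{8} = 2·v_{7} — sig = ⟨2 | 2⟩
  {4,8}:  v_{4} + v_{8} = 2·v_{6} — sig = ⟨2 | 2⟩
  {5,7}:  v_{5} + v_{7} = 2·v_{6} — sig = ⟨2 | 2⟩
  {2,3}:  v_{2} + v_{3} = 3·v_{7} — sig = ⟨2 | 3⟩
  {5,8}:  v_{5} + v_{8} = 3·v_{6} — sig = ⟨2 | 3⟩

Signatures (|P|; sorted positive RHS coefficients), sorted:
    ⟨2 | 0⟩
    ⟨2 | 0⟩
    ⟨2 | 1⟩
    ⟨2 | 1⟩
    ⟨2 | 1⟩
    ⟨2 | 1⟩
    ⟨2 | 1⟩
    ⟨2 | 1⟩
    ⟨2 | 1⟩
    ⟨2 | 1⟩
    ⟨2 | 1⟩
    ⟨2 | 1 1⟩
    ⟨2 | 1 2⟩
    ⟨2 | 2⟩
    ⟨2 | 2⟩
    ⟨2 | 2⟩
    ⟨2 | 2⟩
    ⟨2 | 2⟩
    ⟨2 | 3⟩
    ⟨2 | 3⟩


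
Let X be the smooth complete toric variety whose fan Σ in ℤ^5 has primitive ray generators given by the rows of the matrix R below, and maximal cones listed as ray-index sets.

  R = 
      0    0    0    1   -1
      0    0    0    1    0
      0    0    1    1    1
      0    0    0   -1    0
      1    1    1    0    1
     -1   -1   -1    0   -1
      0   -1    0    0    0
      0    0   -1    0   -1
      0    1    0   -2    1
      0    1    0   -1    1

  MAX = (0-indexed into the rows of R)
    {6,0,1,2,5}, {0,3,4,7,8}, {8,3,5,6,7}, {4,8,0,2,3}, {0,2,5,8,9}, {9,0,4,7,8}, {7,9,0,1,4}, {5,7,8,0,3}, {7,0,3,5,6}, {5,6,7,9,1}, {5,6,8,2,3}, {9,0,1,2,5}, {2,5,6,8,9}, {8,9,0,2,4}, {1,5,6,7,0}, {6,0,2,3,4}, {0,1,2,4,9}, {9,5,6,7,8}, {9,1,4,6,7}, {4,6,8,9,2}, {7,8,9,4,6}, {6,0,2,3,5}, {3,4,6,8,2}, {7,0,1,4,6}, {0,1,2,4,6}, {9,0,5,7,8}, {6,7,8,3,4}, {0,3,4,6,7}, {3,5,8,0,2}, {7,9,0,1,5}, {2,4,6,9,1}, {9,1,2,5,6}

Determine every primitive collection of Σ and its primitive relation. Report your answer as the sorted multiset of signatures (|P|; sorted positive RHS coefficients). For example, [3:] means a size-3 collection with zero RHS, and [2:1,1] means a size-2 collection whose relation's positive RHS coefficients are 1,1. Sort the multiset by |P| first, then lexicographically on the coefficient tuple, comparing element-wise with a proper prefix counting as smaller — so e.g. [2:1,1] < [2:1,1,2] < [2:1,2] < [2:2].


Primitive collections (7):

  {1,3}:  v_{1} + v_{3} = 0  →  sig = [2:]
  {4,5}:  v_{4} + v_{5} = 0  →  sig = [2:]
  {1,8}:  v_{1} + v_{8} = v_{9}  →  sig = [2:1]
  {2,7}:  v_{2} + v_{7} = v_{1}  →  sig = [2:1]
  {3,9}:  v_{3} + v_{9} = v_{8}  →  sig = [2:1]
  {0,6,9}:  v_{0} + v_{6} + v_{9} = 0  →  sig = [3:]
  {0,6,8}:  v_{0} + v_{6} + v_{8} = v_{3}  →  sig = [3:1]

Signatures (|P|; sorted positive RHS coefficients), sorted:
    |P|=2: 5 collections, coeffs (), (), (1), (1), (1)
    |P|=3: 2 collections, coeffs (), (1)


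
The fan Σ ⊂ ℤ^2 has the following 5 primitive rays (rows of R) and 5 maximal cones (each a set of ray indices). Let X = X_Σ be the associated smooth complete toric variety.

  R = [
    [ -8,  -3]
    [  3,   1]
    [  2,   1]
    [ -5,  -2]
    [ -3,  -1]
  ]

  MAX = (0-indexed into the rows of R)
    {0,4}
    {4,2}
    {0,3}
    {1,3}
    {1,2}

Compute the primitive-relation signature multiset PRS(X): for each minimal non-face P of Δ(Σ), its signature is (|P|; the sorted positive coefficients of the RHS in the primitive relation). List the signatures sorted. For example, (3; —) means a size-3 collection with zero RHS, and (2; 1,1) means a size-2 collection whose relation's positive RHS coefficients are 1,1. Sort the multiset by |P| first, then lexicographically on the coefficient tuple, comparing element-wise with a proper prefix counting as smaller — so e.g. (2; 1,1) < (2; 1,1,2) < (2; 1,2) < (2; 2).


|primitive collections| = 5. Relations:

  {1,4}:  v_{1} + v_{4} = 0  →  sig = (2; —)
  {0,1}:  v_{0} + v_{1} = v_{3}  →  sig = (2; 1)
  {2,3}:  v_{2} + v_{3} = v_{4}  →  sig = (2; 1)
  {3,4}:  v_{3} + v_{4} = v_{0}  →  sig = (2; 1)
  {0,2}:  v_{0} + v_{2} = 2·v_{4}  →  sig = (2; 2)

Sorted signature multiset PRS(X):
    (2; —)
    (2; 1)
    (2; 1)
    (2; 1)
    (2; 2)


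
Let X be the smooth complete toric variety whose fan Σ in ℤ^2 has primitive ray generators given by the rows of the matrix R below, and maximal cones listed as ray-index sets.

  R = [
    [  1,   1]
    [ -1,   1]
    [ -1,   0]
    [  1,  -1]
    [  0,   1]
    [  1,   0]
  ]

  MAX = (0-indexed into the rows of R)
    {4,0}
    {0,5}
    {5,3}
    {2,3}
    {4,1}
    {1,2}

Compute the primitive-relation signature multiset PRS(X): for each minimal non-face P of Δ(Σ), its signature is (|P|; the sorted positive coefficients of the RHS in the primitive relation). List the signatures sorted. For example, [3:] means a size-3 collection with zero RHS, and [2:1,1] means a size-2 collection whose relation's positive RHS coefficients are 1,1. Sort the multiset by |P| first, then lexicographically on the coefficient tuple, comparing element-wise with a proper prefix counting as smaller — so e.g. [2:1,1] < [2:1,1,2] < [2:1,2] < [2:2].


9 collections generate NE(X_Σ); each relation:

  P={1,3}:  v_{1} + v_{3} = 0 ; sig = [2:]
  P={2,5}:  v_{2} + v_{5} = 0 ; sig = [2:]
  P={0,2}:  v_{0} + v_{2} = v_{4} ; sig = [2:1]
  P={1,5}:  v_{1} + v_{5} = v_{4} ; sig = [2:1]
  P={2,4}:  v_{2} + v_{4} = v_{1} ; sig = [2:1]
  P={3,4}:  v_{3} + v_{4} = v_{5} ; sig = [2:1]
  P={4,5}:  v_{4} + v_{5} = v_{0} ; sig = [2:1]
  P={0,1}:  v_{0} + v_{1} = 2·v_{4} ; sig = [2:2]
  P={0,3}:  v_{0} + v_{3} = 2·v_{5} ; sig = [2:2]

so the primitive-relation signature multiset is
{ [2:] ×2,  [2:1] ×5,  [2:2] ×2 }


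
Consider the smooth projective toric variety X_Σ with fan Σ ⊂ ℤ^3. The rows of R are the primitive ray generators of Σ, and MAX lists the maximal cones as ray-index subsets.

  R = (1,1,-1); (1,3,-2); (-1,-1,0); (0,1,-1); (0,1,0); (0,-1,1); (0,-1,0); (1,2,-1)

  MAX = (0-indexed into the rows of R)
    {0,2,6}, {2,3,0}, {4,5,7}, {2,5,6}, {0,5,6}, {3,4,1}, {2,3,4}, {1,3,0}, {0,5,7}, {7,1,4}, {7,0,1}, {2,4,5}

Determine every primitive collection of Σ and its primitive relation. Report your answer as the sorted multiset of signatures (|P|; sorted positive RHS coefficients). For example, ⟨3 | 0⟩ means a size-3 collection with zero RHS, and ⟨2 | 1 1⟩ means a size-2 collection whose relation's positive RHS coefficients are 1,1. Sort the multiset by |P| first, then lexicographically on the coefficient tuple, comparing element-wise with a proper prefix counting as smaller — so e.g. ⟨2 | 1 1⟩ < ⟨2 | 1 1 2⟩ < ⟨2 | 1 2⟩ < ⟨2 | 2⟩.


The 11 primitive collections of Σ (r=8, n=3):

  {3,5}:  v_{3} + v_{5} = 0  →  sig = ⟨2 | 0⟩
  {4,6}:  v_{4} + v_{6} = 0  →  sig = ⟨2 | 0⟩
  {0,4}:  v_{0} + v_{4} = v_{7}  →  sig = ⟨2 | 1⟩
  {1,5}:  v_{1} + v_{5} = v_{7}  →  sig = ⟨2 | 1⟩
  {2,7}:  v_{2} + v_{7} = v_{3}  →  sig = ⟨2 | 1⟩
  {3,7}:  v_{3} + v_{7} = v_{1}  →  sig = ⟨2 | 1⟩
  {6,7}:  v_{6} + v_{7} = v_{0}  →  sig = ⟨2 | 1⟩
  {1,6}:  v_{1} + v_{6} = v_{0} + v_{3}  →  sig = ⟨2 | 1 1⟩
  {3,6}:  v_{3} + v_{6} = v_{0} + v_{2}  →  sig = ⟨2 | 1 1⟩
  {1,2}:  v_{1} + v_{2} = 2·v_{3}  →  sig = ⟨2 | 2⟩
  {0,2,5}:  v_{0} + v_{2} + v_{5} = v_{6}  →  sig = ⟨3 | 1⟩

Hence PRS(X_Σ) =
    |P|=2: 10 collections, coeffs (), (), (1), (1), (1), (1), (1), (1,1), (1,1), (2)
    |P|=3: 1 collection, coeffs (1)


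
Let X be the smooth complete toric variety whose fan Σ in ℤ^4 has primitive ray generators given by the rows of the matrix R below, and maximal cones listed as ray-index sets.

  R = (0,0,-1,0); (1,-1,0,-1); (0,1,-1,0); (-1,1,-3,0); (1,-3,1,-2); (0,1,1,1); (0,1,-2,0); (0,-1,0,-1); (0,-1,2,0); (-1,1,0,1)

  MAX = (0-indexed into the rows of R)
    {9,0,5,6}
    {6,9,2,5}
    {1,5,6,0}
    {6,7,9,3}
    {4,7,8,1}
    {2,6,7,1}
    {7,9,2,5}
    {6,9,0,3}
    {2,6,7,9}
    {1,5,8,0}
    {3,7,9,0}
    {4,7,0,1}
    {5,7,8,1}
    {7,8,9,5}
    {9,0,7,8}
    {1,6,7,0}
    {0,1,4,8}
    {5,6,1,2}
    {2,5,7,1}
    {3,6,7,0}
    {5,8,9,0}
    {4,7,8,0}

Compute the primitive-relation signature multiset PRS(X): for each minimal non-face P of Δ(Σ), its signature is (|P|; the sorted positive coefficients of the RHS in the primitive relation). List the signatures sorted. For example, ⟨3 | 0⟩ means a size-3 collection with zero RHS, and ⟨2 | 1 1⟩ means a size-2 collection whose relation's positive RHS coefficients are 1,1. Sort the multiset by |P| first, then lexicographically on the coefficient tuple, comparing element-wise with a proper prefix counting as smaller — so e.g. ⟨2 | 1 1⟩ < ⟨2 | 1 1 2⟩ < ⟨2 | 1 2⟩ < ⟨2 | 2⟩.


The 17 primitive collections of Σ (r=10, n=4):

  • {1,9}:  v_{1} + v_{9} = 0  so sig = ⟨2 | 0⟩
  • {6,8}:  v_{6} + v_{8} = 0  so sig = ⟨2 | 0⟩
  • {0,2}:  v_{0} + v_{2} = v_{6}  so sig = ⟨2 | 1⟩
  • {2,4}:  v_{2} + v_{4} = v_{1} + v_{7}  so sig = ⟨2 | 1 1⟩
  • {2,8}:  v_{2} + v_{8} = v_{5} + v_{7}  so sig = ⟨2 | 1 1⟩
  • {3,5}:  v_{3} + v_{5} = v_{6} + v_{9}  so sig = ⟨2 | 1 1⟩
  • {4,5}:  v_{4} + v_{5} = v_{1} + v_{8}  so sig = ⟨2 | 1 1⟩
  • {1,3}:  v_{1} + v_{3} = v_{0} + v_{6} + v_{7}  so sig = ⟨2 | 1 1 1⟩
  • {3,8}:  v_{3} + v_{8} = v_{0} + v_{7} + v_{9}  so sig = ⟨2 | 1 1 1⟩
  • {4,6}:  v_{4} + v_{6} = v_{0} + v_{1} + v_{7}  so sig = ⟨2 | 1 1 1⟩
  • {4,9}:  v_{4} + v_{9} = v_{0} + v_{7} + v_{8}  so sig = ⟨2 | 1 1 1⟩
  • {2,3}:  v_{2} + v_{3} = 2·v_{6} + v_{7} + v_{9}  so sig = ⟨2 | 1 1 2⟩
  • {3,4}:  v_{3} + v_{4} = 2·v_{0} + 2·v_{7}  so sig = ⟨2 | 2 2⟩
  • {0,5,7}:  v_{0} + v_{5} + v_{7} = 0  so sig = ⟨3 | 0⟩
  • {5,6,7}:  v_{5} + v_{6} + v_{7} = v_{2}  so sig = ⟨3 | 1⟩
  • {0,1,7,8}:  v_{0} + v_{1} + v_{7} + v_{8} = v_{4}  so sig = ⟨4 | 1⟩
  • {0,6,7,9}:  v_{0} + v_{6} + v_{7} + v_{9} = v_{3}  so sig = ⟨4 | 1⟩

Hence PRS(X_Σ) =
    ⟨2 | 0⟩
    ⟨2 | 0⟩
    ⟨2 | 1⟩
    ⟨2 | 1 1⟩
    ⟨2 | 1 1⟩
    ⟨2 | 1 1⟩
    ⟨2 | 1 1⟩
    ⟨2 | 1 1 1⟩
    ⟨2 | 1 1 1⟩
    ⟨2 | 1 1 1⟩
    ⟨2 | 1 1 1⟩
    ⟨2 | 1 1 2⟩
    ⟨2 | 2 2⟩
    ⟨3 | 0⟩
    ⟨3 | 1⟩
    ⟨4 | 1⟩
    ⟨4 | 1⟩


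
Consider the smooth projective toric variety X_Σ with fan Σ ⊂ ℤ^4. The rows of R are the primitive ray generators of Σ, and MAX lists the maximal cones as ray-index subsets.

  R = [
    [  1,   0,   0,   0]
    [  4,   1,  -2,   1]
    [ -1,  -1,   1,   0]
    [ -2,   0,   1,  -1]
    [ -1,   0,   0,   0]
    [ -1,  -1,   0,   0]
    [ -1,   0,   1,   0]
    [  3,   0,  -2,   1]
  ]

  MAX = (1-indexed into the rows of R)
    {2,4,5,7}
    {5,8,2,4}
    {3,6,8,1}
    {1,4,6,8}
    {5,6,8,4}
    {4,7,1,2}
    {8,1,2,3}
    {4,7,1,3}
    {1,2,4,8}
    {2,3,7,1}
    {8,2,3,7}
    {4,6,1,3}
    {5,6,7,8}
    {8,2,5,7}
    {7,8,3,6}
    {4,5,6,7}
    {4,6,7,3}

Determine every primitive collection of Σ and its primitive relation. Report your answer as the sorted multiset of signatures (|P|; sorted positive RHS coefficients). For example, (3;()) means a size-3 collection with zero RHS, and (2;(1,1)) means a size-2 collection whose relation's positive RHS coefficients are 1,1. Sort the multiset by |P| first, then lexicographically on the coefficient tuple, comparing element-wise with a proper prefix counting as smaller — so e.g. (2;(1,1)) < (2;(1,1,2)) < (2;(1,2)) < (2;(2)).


8 collections generate NE(X_Σ); each relation:

  • {1,5}:  v_{1} + v_{5} = 0 ; sig = (2;())
  • {2,6}:  v_{2} + v_{6} = v_{8} ; sig = (2;(1))
  • {3,5}:  v_{3} + v_{5} = v_{6} + v_{7} ; sig = (2;(1,1))
  • {4,7,8}:  v_{4} + v_{7} + v_{8} = 0 ; sig = (3;())
  • {1,6,7}:  v_{1} + v_{6} + v_{7} = v_{3} ; sig = (3;(1))
  • {2,3,4}:  v_{2} + v_{3} + v_{4} = v_{1} ; sig = (3;(1))
  • {1,7,8}:  v_{1} + v_{7} + v_{8} = v_{2} + v_{3} ; sig = (3;(1,1))
  • {3,4,8}:  v_{3} + v_{4} + v_{8} = v_{1} + v_{6} ; sig = (3;(1,1))

Hence PRS(X_Σ) =
{ (2;()),  (2;(1)),  (2;(1,1)),  (3;()),  (3;(1)) ×2,  (3;(1,1)) ×2 }


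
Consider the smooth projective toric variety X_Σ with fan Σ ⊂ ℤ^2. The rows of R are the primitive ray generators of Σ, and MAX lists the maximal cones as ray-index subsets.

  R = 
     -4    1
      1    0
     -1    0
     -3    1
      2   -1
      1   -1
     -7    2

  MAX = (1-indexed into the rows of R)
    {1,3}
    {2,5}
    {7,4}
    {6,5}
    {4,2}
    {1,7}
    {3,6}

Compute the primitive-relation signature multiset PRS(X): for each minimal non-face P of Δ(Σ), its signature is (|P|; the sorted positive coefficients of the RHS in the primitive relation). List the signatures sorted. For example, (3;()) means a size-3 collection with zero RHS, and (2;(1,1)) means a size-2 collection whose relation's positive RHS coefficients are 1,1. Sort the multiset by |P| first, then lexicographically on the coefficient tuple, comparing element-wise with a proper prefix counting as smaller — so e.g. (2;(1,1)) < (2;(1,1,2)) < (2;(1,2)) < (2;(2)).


Δ(Σ) — 7 vertices, 14 min non-faces:

  • {2,3}:  v_{2} + v_{3} = 0  so sig = (2;())
  • {1,2}:  v_{1} + v_{2} = v_{4}  so sig = (2;(1))
  • {1,4}:  v_{1} + v_{4} = v_{7}  so sig = (2;(1))
  • {2,6}:  v_{2} + v_{6} = v_{5}  so sig = (2;(1))
  • {3,4}:  v_{3} + v_{4} = v_{1}  so sig = (2;(1))
  • {3,5}:  v_{3} + v_{5} = v_{6}  so sig = (2;(1))
  • {4,5}:  v_{4} + v_{5} = v_{3}  so sig = (2;(1))
  • {5,7}:  v_{5} + v_{7} = v_{1} + v_{3}  so sig = (2;(1,1))
  • {6,7}:  v_{6} + v_{7} = v_{1} + 2·v_{3}  so sig = (2;(1,2))
  • {1,5}:  v_{1} + v_{5} = 2·v_{3}  so sig = (2;(2))
  • {2,7}:  v_{2} + v_{7} = 2·v_{4}  so sig = (2;(2))
  • {3,7}:  v_{3} + v_{7} = 2·v_{1}  so sig = (2;(2))
  • {4,6}:  v_{4} + v_{6} = 2·v_{3}  so sig = (2;(2))
  • {1,6}:  v_{1} + v_{6} = 3·v_{3}  so sig = (2;(3))

Sorted signature multiset PRS(X):
    (2;())
    (2;(1))
    (2;(1))
    (2;(1))
    (2;(1))
    (2;(1))
    (2;(1))
    (2;(1,1))
    (2;(1,2))
    (2;(2))
    (2;(2))
    (2;(2))
    (2;(2))
    (2;(3))


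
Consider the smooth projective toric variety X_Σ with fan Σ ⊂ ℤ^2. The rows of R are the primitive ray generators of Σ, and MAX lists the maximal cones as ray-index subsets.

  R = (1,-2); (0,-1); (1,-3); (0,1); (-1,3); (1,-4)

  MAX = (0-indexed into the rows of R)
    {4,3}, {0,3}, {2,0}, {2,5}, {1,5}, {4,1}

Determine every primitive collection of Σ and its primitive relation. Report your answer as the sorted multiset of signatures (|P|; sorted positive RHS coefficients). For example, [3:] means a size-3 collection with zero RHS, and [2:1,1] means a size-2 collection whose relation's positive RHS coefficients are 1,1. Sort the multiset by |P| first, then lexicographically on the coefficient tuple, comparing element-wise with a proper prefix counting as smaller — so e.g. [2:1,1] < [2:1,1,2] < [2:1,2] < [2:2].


Δ(Σ) — 6 vertices, 9 min non-faces:

  {1,3}:  v_{1} + v_{3} = 0 ; sig = [2:]
  {2,4}:  v_{2} + v_{4} = 0 ; sig = [2:]
  {0,1}:  v_{0} + v_{1} = v_{2} ; sig = [2:1]
  {0,4}:  v_{0} + v_{4} = v_{3} ; sig = [2:1]
  {1,2}:  v_{1} + v_{2} = v_{5} ; sig = [2:1]
  {2,3}:  v_{2} + v_{3} = v_{0} ; sig = [2:1]
  {3,5}:  v_{3} + v_{5} = v_{2} ; sig = [2:1]
  {4,5}:  v_{4} + v_{5} = v_{1} ; sig = [2:1]
  {0,5}:  v_{0} + v_{5} = 2·v_{2} ; sig = [2:2]

Hence PRS(X_Σ) =
    [2:]
    [2:]
    [2:1]
    [2:1]
    [2:1]
    [2:1]
    [2:1]
    [2:1]
    [2:2]


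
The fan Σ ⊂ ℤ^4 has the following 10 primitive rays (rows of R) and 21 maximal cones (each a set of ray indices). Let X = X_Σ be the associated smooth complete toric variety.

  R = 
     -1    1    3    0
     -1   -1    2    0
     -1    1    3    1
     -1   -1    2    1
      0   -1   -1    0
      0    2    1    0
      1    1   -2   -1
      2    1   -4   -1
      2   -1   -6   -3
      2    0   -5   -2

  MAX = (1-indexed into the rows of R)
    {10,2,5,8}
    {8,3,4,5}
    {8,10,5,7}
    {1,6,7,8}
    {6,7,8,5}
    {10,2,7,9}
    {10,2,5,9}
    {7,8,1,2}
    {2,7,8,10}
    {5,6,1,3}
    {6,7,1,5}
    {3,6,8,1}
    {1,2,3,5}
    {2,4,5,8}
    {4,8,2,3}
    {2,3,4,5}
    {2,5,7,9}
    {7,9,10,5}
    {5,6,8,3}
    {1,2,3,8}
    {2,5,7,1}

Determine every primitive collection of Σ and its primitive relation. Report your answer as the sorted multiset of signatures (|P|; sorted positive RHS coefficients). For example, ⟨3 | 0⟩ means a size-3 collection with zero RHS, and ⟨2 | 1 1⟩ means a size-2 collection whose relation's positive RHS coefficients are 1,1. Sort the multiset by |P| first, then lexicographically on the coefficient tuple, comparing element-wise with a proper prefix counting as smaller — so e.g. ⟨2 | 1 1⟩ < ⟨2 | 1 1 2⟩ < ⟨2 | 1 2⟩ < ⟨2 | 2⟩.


Primitive collections (18):

  P={4,7}:  v_{4} + v_{7} = 0 — sig = ⟨2 | 0⟩
  P={2,6}:  v_{2} + v_{6} = v_{1} — sig = ⟨2 | 1⟩
  P={3,7}:  v_{3} + v_{7} = v_{6} — sig = ⟨2 | 1⟩
  P={3,10}:  v_{3} + v_{10} = v_{7} — sig = ⟨2 | 1⟩
  P={4,6}:  v_{4} + v_{6} = v_{3} — sig = ⟨2 | 1⟩
  P={1,4}:  v_{1} + v_{4} = v_{2} + v_{3} — sig = ⟨2 | 1 1⟩
  P={4,9}:  v_{4} + v_{9} = v_{2} + v_{5} + v_{10} — sig = ⟨2 | 1 1 1⟩
  P={4,10}:  v_{4} + v_{10} = v_{2} + v_{5} + v_{8} — sig = ⟨2 | 1 1 1⟩
  P={3,9}:  v_{3} + v_{9} = v_{2} + v_{5} + 2·v_{7} — sig = ⟨2 | 1 1 2⟩
  P={6,9}:  v_{6} + v_{9} = v_{2} + v_{5} + 3·v_{7} — sig = ⟨2 | 1 1 3⟩
  P={1,10}:  v_{1} + v_{10} = v_{2} + 2·v_{7} — sig = ⟨2 | 1 2⟩
  P={1,9}:  v_{1} + v_{9} = 2·v_{2} + v_{5} + 3·v_{7} — sig = ⟨2 | 1 2 3⟩
  P={6,10}:  v_{6} + v_{10} = 2·v_{7} — sig = ⟨2 | 2⟩
  P={8,9}:  v_{8} + v_{9} = 2·v_{10} — sig = ⟨2 | 2⟩
  P={1,5,8}:  v_{1} + v_{5} + v_{8} = v_{7} — sig = ⟨3 | 1⟩
  P={2,3,5,8}:  v_{2} + v_{3} + v_{5} + v_{8} = 0 — sig = ⟨4 | 0⟩
  P={2,5,7,8}:  v_{2} + v_{5} + v_{7} + v_{8} = v_{10} — sig = ⟨4 | 1⟩
  P={2,5,7,10}:  v_{2} + v_{5} + v_{7} + v_{10} = v_{9} — sig = ⟨4 | 1⟩

Sorted signature multiset PRS(X):
    |P|=2: 14 collections, coeffs (), (1), (1), (1), (1), (1,1), (1,1,1), (1,1,1), (1,1,2), (1,1,3), (1,2), (1,2,3), (2), (2)
    |P|=3: 1 collection, coeffs (1)
    |P|=4: 3 collections, coeffs (), (1), (1)


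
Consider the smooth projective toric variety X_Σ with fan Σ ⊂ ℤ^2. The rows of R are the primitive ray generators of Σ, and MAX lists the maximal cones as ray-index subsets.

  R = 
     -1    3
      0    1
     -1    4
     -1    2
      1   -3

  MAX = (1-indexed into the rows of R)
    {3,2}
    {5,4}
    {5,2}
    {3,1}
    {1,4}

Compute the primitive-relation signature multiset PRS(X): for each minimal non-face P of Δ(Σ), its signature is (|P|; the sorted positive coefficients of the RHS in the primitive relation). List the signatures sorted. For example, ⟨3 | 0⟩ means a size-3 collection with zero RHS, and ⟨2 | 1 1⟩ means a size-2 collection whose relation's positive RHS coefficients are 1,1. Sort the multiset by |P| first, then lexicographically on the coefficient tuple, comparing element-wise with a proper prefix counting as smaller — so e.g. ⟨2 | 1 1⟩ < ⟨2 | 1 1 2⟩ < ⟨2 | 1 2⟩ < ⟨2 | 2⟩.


|primitive collections| = 5. Relations:

  • {1,5}:  v_{1} + v_{5} = 0  ⇒ sig = ⟨2 | 0⟩
  • {1,2}:  v_{1} + v_{2} = v_{3}  ⇒ sig = ⟨2 | 1⟩
  • {2,4}:  v_{2} + v_{4} = v_{1}  ⇒ sig = ⟨2 | 1⟩
  • {3,5}:  v_{3} + v_{5} = v_{2}  ⇒ sig = ⟨2 | 1⟩
  • {3,4}:  v_{3} + v_{4} = 2·v_{1}  ⇒ sig = ⟨2 | 2⟩

Signatures (|P|; sorted positive RHS coefficients), sorted:
[⟨2 | 0⟩, ⟨2 | 1⟩, ⟨2 | 1⟩, ⟨2 | 1⟩, ⟨2 | 2⟩]


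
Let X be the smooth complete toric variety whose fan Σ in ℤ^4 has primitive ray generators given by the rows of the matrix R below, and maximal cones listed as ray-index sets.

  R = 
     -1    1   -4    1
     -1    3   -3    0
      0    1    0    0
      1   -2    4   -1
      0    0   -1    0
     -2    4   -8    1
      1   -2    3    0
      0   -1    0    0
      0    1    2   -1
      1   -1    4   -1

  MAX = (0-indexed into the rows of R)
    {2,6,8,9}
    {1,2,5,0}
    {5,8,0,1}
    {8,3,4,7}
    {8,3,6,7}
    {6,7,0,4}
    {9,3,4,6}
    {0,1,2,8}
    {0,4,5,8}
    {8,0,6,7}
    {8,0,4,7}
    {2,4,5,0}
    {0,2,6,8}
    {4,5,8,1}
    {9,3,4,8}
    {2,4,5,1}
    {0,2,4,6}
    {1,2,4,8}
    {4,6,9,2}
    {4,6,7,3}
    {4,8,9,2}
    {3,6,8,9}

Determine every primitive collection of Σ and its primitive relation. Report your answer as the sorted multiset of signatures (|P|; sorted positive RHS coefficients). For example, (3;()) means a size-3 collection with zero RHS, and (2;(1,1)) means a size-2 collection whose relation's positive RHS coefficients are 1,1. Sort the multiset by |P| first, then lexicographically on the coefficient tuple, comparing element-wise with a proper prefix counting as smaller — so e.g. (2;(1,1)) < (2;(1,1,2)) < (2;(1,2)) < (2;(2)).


|primitive collections| = 17. Relations:

  {0,9}:  v_{0} + v_{9} = 0  so sig = (2;())
  {2,7}:  v_{2} + v_{7} = 0  so sig = (2;())
  {0,3}:  v_{0} + v_{3} = v_{7}  so sig = (2;(1))
  {1,6}:  v_{1} + v_{6} = v_{2}  so sig = (2;(1))
  {2,3}:  v_{2} + v_{3} = v_{9}  so sig = (2;(1))
  {7,9}:  v_{7} + v_{9} = v_{3}  so sig = (2;(1))
  {1,3}:  v_{1} + v_{3} = v_{4} + v_{8}  so sig = (2;(1,1))
  {5,9}:  v_{5} + v_{9} = v_{1} + v_{4}  so sig = (2;(1,1))
  {1,7}:  v_{1} + v_{7} = v_{0} + v_{4} + v_{8}  so sig = (2;(1,1,1))
  {1,9}:  v_{1} + v_{9} = v_{2} + v_{4} + v_{8}  so sig = (2;(1,1,1))
  {5,6}:  v_{5} + v_{6} = v_{0} + v_{2} + v_{4}  so sig = (2;(1,1,1))
  {3,5}:  v_{3} + v_{5} = v_{0} + 2·v_{4} + v_{8}  so sig = (2;(1,1,2))
  {5,7}:  v_{5} + v_{7} = 2·v_{0} + 2·v_{4} + v_{8}  so sig = (2;(1,2,2))
  {0,1,4}:  v_{0} + v_{1} + v_{4} = v_{5}  so sig = (3;(1))
  {4,6,8}:  v_{4} + v_{6} + v_{8} = v_{9}  so sig = (3;(1))
  {2,5,8}:  v_{2} + v_{5} + v_{8} = 2·v_{1}  so sig = (3;(2))
  {0,2,4,8}:  v_{0} + v_{2} + v_{4} + v_{8} = v_{1}  so sig = (4;(1))

so the primitive-relation signature multiset is
    |P|=2: 13 collections, coeffs (), (), (1), (1), (1), (1), (1,1), (1,1), (1,1,1), (1,1,1), (1,1,1), (1,1,2), (1,2,2)
    |P|=3: 3 collections, coeffs (1), (1), (2)
    |P|=4: 1 collection, coeffs (1)
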